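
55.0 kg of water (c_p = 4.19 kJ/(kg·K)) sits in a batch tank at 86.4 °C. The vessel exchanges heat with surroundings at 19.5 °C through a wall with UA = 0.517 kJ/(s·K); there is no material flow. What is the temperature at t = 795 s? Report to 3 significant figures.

30.7 °C

Heat balance on the well-mixed liquid: M c_p dT/dt = −UA(T − T_amb).
dT/dt = (T_ss − T)/τ with T_ss = T_amb = 19.500 °C, τ = M c_p/UA = 55.0·4.19/0.517 = 445.74 s.
Solution: T(t) = T_ss + (T₀ − T_ss) e^(−t/τ).
T(795) = 19.500 + (66.900)·0.16804 = 30.742 °C.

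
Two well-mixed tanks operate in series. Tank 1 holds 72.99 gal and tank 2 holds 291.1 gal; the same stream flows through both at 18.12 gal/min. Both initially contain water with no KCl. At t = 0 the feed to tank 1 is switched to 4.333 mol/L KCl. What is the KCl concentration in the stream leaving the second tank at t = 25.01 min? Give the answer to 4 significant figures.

Each tank obeys Vᵢ dCᵢ/dt = Q(Cᵢ₋₁ − Cᵢ), so τᵢ = Vᵢ/Q.
τ₁ = 72.99/18.12 = 4.02815 min; τ₂ = 291.1/18.12 = 16.0651 min.
Solving the cascade with C₁(0)=C₂(0)=0 gives C₂(t) = C_in[1 − (τ₁ e^(−t/τ₁) − τ₂ e^(−t/τ₂))/(τ₁ − τ₂)].
At t = 25.01: e^(−t/τ₁) = 0.00201163, e^(−t/τ₂) = 0.210812.
C₂ = 4.333·[1 − (4.02815·0.00201163 − 16.0651·0.210812)/(-12.0370)] = 4.333·0.719313 = 3.11679 mol/L.

3.117 mol/L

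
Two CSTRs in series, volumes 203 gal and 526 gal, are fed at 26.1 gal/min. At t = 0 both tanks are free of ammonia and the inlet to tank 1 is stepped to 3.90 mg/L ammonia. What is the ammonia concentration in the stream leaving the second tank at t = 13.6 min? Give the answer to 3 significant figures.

Each tank obeys Vᵢ dCᵢ/dt = Q(Cᵢ₋₁ − Cᵢ), so τᵢ = Vᵢ/Q.
τ₁ = 203/26.1 = 7.7778 min; τ₂ = 526/26.1 = 20.153 min.
Solving the cascade with C₁(0)=C₂(0)=0 gives C₂(t) = C_in[1 − (τ₁ e^(−t/τ₁) − τ₂ e^(−t/τ₂))/(τ₁ − τ₂)].
At t = 13.6: e^(−t/τ₁) = 0.17402, e^(−t/τ₂) = 0.50924.
C₂ = 3.90·[1 − (7.7778·0.17402 − 20.153·0.50924)/(-12.375)] = 3.90·0.28008 = 1.0923 mg/L.

1.09 mg/L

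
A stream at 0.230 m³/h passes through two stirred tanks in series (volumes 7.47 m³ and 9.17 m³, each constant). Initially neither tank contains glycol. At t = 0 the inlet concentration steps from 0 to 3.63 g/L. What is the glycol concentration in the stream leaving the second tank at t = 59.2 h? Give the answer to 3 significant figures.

1.77 g/L

Time constants: τᵢ = Vᵢ/Q for each well-mixed tank.
τ₁ = 7.47/0.230 = 32.478 h; τ₂ = 9.17/0.230 = 39.870 h.
Tank 1: C₁ = C_in(1 − e^(−t/τ₁)). Tank 2 (τ₁ ≠ τ₂): C₂ = C_in[1 − (τ₁ e^(−t/τ₁) − τ₂ e^(−t/τ₂))/(τ₁ − τ₂)].
At t = 59.2: e^(−t/τ₁) = 0.16158, e^(−t/τ₂) = 0.22654.
C₂ = 3.63·[1 − (32.478·0.16158 − 39.870·0.22654)/(-7.3913)] = 3.63·0.48803 = 1.7715 g/L.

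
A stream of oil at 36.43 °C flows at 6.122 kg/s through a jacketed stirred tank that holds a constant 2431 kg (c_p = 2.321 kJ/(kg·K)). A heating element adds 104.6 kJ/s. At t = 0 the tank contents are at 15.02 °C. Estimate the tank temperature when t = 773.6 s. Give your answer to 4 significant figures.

M c_p dT/dt = ṁ c_p (T_in − T) + Q̇.
Rearrange: dT/dt = (T_ss − T)/τ with τ = M/ṁ = 397.092 s and T_ss = T_in + Q̇/(ṁ c_p) = 43.7914 °C.
This is linear first-order; T(t) = T_ss + (T₀ − T_ss) e^(−t/τ).
T(773.6) = 43.7914 + (-28.7714)·e^(−773.6/397.092) = 43.7914 + (-28.7714)·0.142536 = 39.6905 °C.

39.69 °C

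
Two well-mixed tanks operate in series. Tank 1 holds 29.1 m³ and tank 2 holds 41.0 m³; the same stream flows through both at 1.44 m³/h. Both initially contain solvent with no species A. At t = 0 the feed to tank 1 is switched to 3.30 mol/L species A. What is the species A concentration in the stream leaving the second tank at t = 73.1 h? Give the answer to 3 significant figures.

Species balance on tank i: dCᵢ/dt = (Cᵢ₋₁ − Cᵢ)/τᵢ with τᵢ = Vᵢ/Q.
τ₁ = 29.1/1.44 = 20.208 h; τ₂ = 41.0/1.44 = 28.472 h.
Solving the cascade with C₁(0)=C₂(0)=0 gives C₂(t) = C_in[1 − (τ₁ e^(−t/τ₁) − τ₂ e^(−t/τ₂))/(τ₁ − τ₂)].
At t = 73.1: e^(−t/τ₁) = 0.026855, e^(−t/τ₂) = 0.076734.
C₂ = 3.30·[1 − (20.208·0.026855 − 28.472·0.076734)/(-8.2639)] = 3.30·0.80129 = 2.6443 mol/L.

2.64 mol/L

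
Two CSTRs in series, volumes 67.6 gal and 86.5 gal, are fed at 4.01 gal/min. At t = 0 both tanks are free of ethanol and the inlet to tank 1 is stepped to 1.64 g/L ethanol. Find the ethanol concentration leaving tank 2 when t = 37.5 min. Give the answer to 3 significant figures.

0.955 g/L

Time constants: τᵢ = Vᵢ/Q for each well-mixed tank.
τ₁ = 67.6/4.01 = 16.858 min; τ₂ = 86.5/4.01 = 21.571 min.
Solving the cascade with C₁(0)=C₂(0)=0 gives C₂(t) = C_in[1 − (τ₁ e^(−t/τ₁) − τ₂ e^(−t/τ₂))/(τ₁ − τ₂)].
At t = 37.5: e^(−t/τ₁) = 0.10812, e^(−t/τ₂) = 0.17579.
C₂ = 1.64·[1 − (16.858·0.10812 − 21.571·0.17579)/(-4.7132)] = 1.64·0.58216 = 0.95475 g/L.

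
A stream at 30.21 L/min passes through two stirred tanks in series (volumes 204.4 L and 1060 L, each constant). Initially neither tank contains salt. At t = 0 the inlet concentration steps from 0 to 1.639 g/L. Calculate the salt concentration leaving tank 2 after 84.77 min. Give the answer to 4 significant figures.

Species balance on tank i: dCᵢ/dt = (Cᵢ₋₁ − Cᵢ)/τᵢ with τᵢ = Vᵢ/Q.
τ₁ = 204.4/30.21 = 6.76597 min; τ₂ = 1060/30.21 = 35.0877 min.
Tank 1: C₁ = C_in(1 − e^(−t/τ₁)). Tank 2 (τ₁ ≠ τ₂): C₂ = C_in[1 − (τ₁ e^(−t/τ₁) − τ₂ e^(−t/τ₂))/(τ₁ − τ₂)].
At t = 84.77: e^(−t/τ₁) = 3.62059e-06, e^(−t/τ₂) = 0.0892829.
C₂ = 1.639·[1 − (6.76597·3.62059e-06 − 35.0877·0.0892829)/(-28.3217)] = 1.639·0.889389 = 1.45771 g/L.

1.458 g/L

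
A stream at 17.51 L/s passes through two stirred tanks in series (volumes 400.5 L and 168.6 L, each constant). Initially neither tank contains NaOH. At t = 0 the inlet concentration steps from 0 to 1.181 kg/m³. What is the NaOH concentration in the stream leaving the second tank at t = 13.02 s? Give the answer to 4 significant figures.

Species balance on tank i: dCᵢ/dt = (Cᵢ₋₁ − Cᵢ)/τᵢ with τᵢ = Vᵢ/Q.
τ₁ = 400.5/17.51 = 22.8726 s; τ₂ = 168.6/17.51 = 9.62878 s.
Tank 1: C₁ = C_in(1 − e^(−t/τ₁)). Tank 2 (τ₁ ≠ τ₂): C₂ = C_in[1 − (τ₁ e^(−t/τ₁) − τ₂ e^(−t/τ₂))/(τ₁ − τ₂)].
At t = 13.02: e^(−t/τ₁) = 0.565956, e^(−t/τ₂) = 0.258672.
C₂ = 1.181·[1 − (22.8726·0.565956 − 9.62878·0.258672)/(13.2439)] = 1.181·0.210637 = 0.248762 kg/m³.

0.2488 kg/m³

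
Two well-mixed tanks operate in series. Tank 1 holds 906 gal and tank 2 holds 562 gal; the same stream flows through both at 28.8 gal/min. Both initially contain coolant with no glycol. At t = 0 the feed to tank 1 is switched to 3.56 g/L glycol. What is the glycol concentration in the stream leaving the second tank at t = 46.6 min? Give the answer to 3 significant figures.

Species balance on tank i: dCᵢ/dt = (Cᵢ₋₁ − Cᵢ)/τᵢ with τᵢ = Vᵢ/Q.
τ₁ = 906/28.8 = 31.458 min; τ₂ = 562/28.8 = 19.514 min.
Solving the cascade with C₁(0)=C₂(0)=0 gives C₂(t) = C_in[1 − (τ₁ e^(−t/τ₁) − τ₂ e^(−t/τ₂))/(τ₁ − τ₂)].
At t = 46.6: e^(−t/τ₁) = 0.22734, e^(−t/τ₂) = 0.091809.
C₂ = 3.56·[1 − (31.458·0.22734 − 19.514·0.091809)/(11.944)] = 3.56·0.55125 = 1.9625 g/L.

1.96 g/L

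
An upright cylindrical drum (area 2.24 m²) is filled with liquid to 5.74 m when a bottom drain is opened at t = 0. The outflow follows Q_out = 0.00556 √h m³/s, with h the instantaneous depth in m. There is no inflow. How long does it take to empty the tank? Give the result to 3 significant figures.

1930 s

A dh/dt = −Q_out = −0.00556 √h.
∫ h^(−1/2) dh = −(0.00556/A) ∫ dt, giving 2√h = 2√h₀ − (0.00556/A) t.
Tank is empty when √h = 0: t_empty = 2A√h₀/0.00556.
t_empty = 2·2.24·√5.74/0.00556 = 4.4800·2.3958/0.00556 = 1930.5 s.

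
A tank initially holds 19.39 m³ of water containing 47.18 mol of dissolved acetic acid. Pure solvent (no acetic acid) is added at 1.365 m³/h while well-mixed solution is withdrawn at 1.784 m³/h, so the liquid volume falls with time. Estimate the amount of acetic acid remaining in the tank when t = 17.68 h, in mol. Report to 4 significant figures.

6.077 mol

Total volume: dV/dt = Q_in − Q_out = -0.419000 m³/h, so V(t) = 19.39 − 0.419000 t and V(17.68) = 11.9821 m³.
Species balance (pure solvent in): dm/dt = −Q_out · m/V(t).
dm/m = −Q_out dt/(V₀ − 0.419000 t); integrating gives ln(m/m₀) = −(Q_out/(Q_in−Q_out)) ln(V/V₀).
m = m₀ (V₀/V)^(Q_out/(Q_in−Q_out)) = 47.18 × (19.39/11.9821)^(-4.25776) = 6.07705 mol.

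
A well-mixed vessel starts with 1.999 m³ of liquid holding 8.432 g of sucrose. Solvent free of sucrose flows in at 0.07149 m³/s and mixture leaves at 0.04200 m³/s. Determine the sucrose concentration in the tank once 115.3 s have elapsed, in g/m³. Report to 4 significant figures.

0.3793 g/m³

Total volume: dV/dt = Q_in − Q_out = 0.0294900 m³/s, so V(t) = 1.999 + 0.0294900 t and V(115.3) = 5.39920 m³.
Species balance (pure solvent in): dm/dt = −Q_out · m/V(t).
Separate: dm/m = −Q_out dt/V(t) ⇒ ln(m/m₀) = −(Q_out/(Q_in−Q_out)) ln(V/V₀).
m = m₀ (V₀/V)^(Q_out/(Q_in−Q_out)) = 8.432 × (1.999/5.39920)^(1.42421) = 2.04814 g.
C = m/V = 2.04814/5.39920 = 0.379342 g/m³.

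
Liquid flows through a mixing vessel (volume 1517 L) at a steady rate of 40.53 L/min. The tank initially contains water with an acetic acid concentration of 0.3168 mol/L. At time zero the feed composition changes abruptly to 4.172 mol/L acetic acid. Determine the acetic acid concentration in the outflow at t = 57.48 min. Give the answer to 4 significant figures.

3.342 mol/L

Unsteady species balance (constant V, well mixed): V dC/dt = Q(C_in − C).
Time constant τ = V/Q = 1517/40.53 = 37.4291 min.
Integrating: C(t) = C_in + (C₀ − C_in) e^(−t/τ).
C(57.48) = 4.172 + (0.3168 − 4.172)·e^(−57.48/37.4291) = 4.172 + (-3.85520)·0.215304 = 3.34196 mol/L.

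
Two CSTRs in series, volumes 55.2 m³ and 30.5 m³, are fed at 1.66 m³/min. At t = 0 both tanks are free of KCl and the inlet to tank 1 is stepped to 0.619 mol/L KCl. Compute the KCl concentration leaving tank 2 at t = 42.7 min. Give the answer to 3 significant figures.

0.311 mol/L

Species balance on tank i: dCᵢ/dt = (Cᵢ₋₁ − Cᵢ)/τᵢ with τᵢ = Vᵢ/Q.
τ₁ = 55.2/1.66 = 33.253 min; τ₂ = 30.5/1.66 = 18.373 min.
Solving the cascade with C₁(0)=C₂(0)=0 gives C₂(t) = C_in[1 − (τ₁ e^(−t/τ₁) − τ₂ e^(−t/τ₂))/(τ₁ − τ₂)].
At t = 42.7: e^(−t/τ₁) = 0.27690, e^(−t/τ₂) = 0.097881.
C₂ = 0.619·[1 − (33.253·0.27690 − 18.373·0.097881)/(14.880)] = 0.619·0.50204 = 0.31076 mol/L.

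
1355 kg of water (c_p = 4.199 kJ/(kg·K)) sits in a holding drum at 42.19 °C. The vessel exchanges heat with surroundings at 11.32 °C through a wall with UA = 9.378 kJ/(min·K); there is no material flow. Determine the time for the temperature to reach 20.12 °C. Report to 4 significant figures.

761.4 min

First-law balance (no shaft work): M c_p dT/dt = −UA(T − T_amb).
τ = M c_p/UA = 606.701 min; T_ss = T_amb = 11.3200 °C.
T(t) = T_ss + (T₀ − T_ss)e^(−t/τ); set T = 20.12:
t = −τ ln[(T − T_ss)/(T₀ − T_ss)] = −606.701 · ln(0.285066) = 761.430 min.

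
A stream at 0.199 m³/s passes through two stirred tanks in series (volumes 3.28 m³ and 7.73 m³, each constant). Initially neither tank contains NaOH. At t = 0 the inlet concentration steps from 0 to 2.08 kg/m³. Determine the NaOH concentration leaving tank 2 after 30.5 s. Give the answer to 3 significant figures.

Species balance on tank i: dCᵢ/dt = (Cᵢ₋₁ − Cᵢ)/τᵢ with τᵢ = Vᵢ/Q.
τ₁ = 3.28/0.199 = 16.482 s; τ₂ = 7.73/0.199 = 38.844 s.
Tank 1: C₁ = C_in(1 − e^(−t/τ₁)). Tank 2 (τ₁ ≠ τ₂): C₂ = C_in[1 − (τ₁ e^(−t/τ₁) − τ₂ e^(−t/τ₂))/(τ₁ − τ₂)].
At t = 30.5: e^(−t/τ₁) = 0.15717, e^(−t/τ₂) = 0.45603.
C₂ = 2.08·[1 − (16.482·0.15717 − 38.844·0.45603)/(-22.362)] = 2.08·0.32368 = 0.67325 kg/m³.

0.673 kg/m³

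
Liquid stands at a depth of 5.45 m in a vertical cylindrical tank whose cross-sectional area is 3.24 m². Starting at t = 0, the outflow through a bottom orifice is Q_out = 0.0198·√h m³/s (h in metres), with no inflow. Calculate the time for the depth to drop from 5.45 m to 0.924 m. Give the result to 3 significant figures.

449 s

Volume balance on the tank: A dh/dt = −0.0198 √h.
Separate and integrate: 2(√h − √h₀) = −(0.0198/A) t.
t = 2A(√h₀ − √h)/0.0198 = 2·3.24·(√5.45 − √0.924)/0.0198
  = 6.4800 × (2.3345 − 0.96125) / 0.0198 = 449.44 s.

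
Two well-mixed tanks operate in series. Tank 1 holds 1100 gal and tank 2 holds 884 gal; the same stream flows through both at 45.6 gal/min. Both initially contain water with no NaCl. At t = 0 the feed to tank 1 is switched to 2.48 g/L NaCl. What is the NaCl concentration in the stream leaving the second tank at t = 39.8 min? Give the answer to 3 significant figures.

1.36 g/L

Time constants: τᵢ = Vᵢ/Q for each well-mixed tank.
τ₁ = 1100/45.6 = 24.123 min; τ₂ = 884/45.6 = 19.386 min.
Solving the cascade with C₁(0)=C₂(0)=0 gives C₂(t) = C_in[1 − (τ₁ e^(−t/τ₁) − τ₂ e^(−t/τ₂))/(τ₁ − τ₂)].
At t = 39.8: e^(−t/τ₁) = 0.19207, e^(−t/τ₂) = 0.12835.
C₂ = 2.48·[1 − (24.123·0.19207 − 19.386·0.12835)/(4.7368)] = 2.48·0.54713 = 1.3569 g/L.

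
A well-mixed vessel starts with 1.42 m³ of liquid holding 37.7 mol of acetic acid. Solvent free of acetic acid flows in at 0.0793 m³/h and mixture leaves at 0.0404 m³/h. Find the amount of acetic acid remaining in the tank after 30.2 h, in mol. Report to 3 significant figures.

Let m(t) be the amount of acetic acid. Volume: V(t) = V₀ + (Q_in − Q_out) t = 1.42 + 0.038900 t; V(30.2) = 2.5948 m³.
No acetic acid enters, so dm/dt = −Q_out · (m/V).
dm/m = −Q_out dt/(V₀ + 0.038900 t); integrating gives ln(m/m₀) = −(Q_out/(Q_in−Q_out)) ln(V/V₀).
m = m₀ (V₀/V)^(Q_out/(Q_in−Q_out)) = 37.7 × (1.42/2.5948)^(1.0386) = 20.157 mol.

20.2 mol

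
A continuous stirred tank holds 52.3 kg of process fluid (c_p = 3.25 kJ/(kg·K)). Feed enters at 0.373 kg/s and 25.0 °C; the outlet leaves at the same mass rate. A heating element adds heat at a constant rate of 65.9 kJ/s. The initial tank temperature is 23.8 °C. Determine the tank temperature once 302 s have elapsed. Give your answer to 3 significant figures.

M c_p dT/dt = ṁ c_p (T_in − T) + Q̇.
τ = M/ṁ = 140.21 s; T_ss = T_in + Q̇/(ṁ c_p) = 25.0 + 65.9/(0.373·3.25) = 79.362 °C.
This is linear first-order; T(t) = T_ss + (T₀ − T_ss) e^(−t/τ).
T(302) = 79.362 + (-55.562)·e^(−302/140.21) = 79.362 + (-55.562)·0.11604 = 72.914 °C.

72.9 °C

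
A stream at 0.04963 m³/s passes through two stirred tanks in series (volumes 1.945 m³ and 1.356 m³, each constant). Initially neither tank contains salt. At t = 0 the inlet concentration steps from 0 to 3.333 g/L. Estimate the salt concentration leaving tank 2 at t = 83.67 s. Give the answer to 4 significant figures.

Time constants: τᵢ = Vᵢ/Q for each well-mixed tank.
τ₁ = 1.945/0.04963 = 39.1900 s; τ₂ = 1.356/0.04963 = 27.3222 s.
Tank 1: C₁ = C_in(1 − e^(−t/τ₁)). Tank 2 (τ₁ ≠ τ₂): C₂ = C_in[1 − (τ₁ e^(−t/τ₁) − τ₂ e^(−t/τ₂))/(τ₁ − τ₂)].
At t = 83.67: e^(−t/τ₁) = 0.118247, e^(−t/τ₂) = 0.0467778.
C₂ = 3.333·[1 − (39.1900·0.118247 − 27.3222·0.0467778)/(11.8678)] = 3.333·0.717217 = 2.39049 g/L.

2.390 g/L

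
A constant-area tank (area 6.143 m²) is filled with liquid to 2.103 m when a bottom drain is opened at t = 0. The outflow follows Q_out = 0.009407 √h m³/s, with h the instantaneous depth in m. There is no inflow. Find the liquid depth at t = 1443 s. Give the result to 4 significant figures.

With no inflow, A dh/dt = −0.009407 √h.
Separate and integrate: 2(√h − √h₀) = −(0.009407/A) t.
√h = √2.103 − 0.009407·1443/(2·6.143) = 1.45017 − 1.10486 = 0.345313.
h = 0.345313² = 0.119241 m.

0.1192 m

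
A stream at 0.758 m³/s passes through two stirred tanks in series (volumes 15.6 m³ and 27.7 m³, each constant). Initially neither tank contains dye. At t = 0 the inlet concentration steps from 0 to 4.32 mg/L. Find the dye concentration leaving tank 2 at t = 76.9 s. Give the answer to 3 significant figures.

3.25 mg/L

Each tank obeys Vᵢ dCᵢ/dt = Q(Cᵢ₋₁ − Cᵢ), so τᵢ = Vᵢ/Q.
τ₁ = 15.6/0.758 = 20.580 s; τ₂ = 27.7/0.758 = 36.544 s.
Tank 1: C₁ = C_in(1 − e^(−t/τ₁)). Tank 2 (τ₁ ≠ τ₂): C₂ = C_in[1 − (τ₁ e^(−t/τ₁) − τ₂ e^(−t/τ₂))/(τ₁ − τ₂)].
At t = 76.9: e^(−t/τ₁) = 0.023836, e^(−t/τ₂) = 0.12193.
C₂ = 4.32·[1 − (20.580·0.023836 − 36.544·0.12193)/(-15.963)] = 4.32·0.75161 = 3.2470 mg/L.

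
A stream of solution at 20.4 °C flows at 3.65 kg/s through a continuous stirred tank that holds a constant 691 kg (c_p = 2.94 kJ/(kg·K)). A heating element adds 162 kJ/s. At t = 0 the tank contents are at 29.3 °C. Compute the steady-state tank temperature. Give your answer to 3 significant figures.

35.5 °C

Unsteady energy balance on the tank contents: M c_p dT/dt = ṁ c_p (T_in − T) + 162.
At steady state dT/dt = 0 ⇒ T_ss = T_in + Q̇/(ṁ c_p) = 20.4 + 162/(3.65·2.94) = 35.496 °C.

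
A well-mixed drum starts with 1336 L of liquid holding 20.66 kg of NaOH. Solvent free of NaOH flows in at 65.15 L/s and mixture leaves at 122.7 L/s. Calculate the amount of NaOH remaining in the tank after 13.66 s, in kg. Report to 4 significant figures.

Let m(t) be the amount of NaOH. Volume: V(t) = V₀ + (Q_in − Q_out) t = 1336 − 57.5500 t; V(13.66) = 549.867 L.
Species balance (pure solvent in): dm/dt = −Q_out · m/V(t).
Separate: dm/m = −Q_out dt/V(t) ⇒ ln(m/m₀) = −(Q_out/(Q_in−Q_out)) ln(V/V₀).
m = m₀ (V₀/V)^(Q_out/(Q_in−Q_out)) = 20.66 × (1336/549.867)^(-2.13206) = 3.11256 kg.

3.113 kg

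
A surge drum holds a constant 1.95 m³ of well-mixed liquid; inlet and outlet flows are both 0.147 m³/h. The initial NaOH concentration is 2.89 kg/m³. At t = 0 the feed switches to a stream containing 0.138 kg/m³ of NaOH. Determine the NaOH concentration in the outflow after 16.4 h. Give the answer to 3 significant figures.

Transient balance on the dissolved component: V dC/dt = Q(C_in − C).
Time constant τ = V/Q = 1.95/0.147 = 13.265 h.
C approaches C_in exponentially: C(t) = C_in + (C₀ − C_in) e^(−t/τ).
C(16.4) = 0.138 + (2.89 − 0.138)·e^(−16.4/13.265) = 0.138 + (2.7520)·0.29045 = 0.93733 kg/m³.

0.937 kg/m³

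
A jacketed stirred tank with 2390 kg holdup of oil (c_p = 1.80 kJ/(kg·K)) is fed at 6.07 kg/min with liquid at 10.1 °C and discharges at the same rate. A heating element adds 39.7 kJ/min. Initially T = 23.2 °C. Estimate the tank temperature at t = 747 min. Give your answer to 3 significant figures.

M c_p dT/dt = ṁ c_p (T_in − T) + Q̇.
Rearrange: dT/dt = (T_ss − T)/τ with τ = M/ṁ = 393.74 min and T_ss = T_in + Q̇/(ṁ c_p) = 13.734 °C.
This is linear first-order; T(t) = T_ss + (T₀ − T_ss) e^(−t/τ).
T(747) = 13.734 + (9.4665)·e^(−747/393.74) = 13.734 + (9.4665)·0.14999 = 15.153 °C.

15.2 °C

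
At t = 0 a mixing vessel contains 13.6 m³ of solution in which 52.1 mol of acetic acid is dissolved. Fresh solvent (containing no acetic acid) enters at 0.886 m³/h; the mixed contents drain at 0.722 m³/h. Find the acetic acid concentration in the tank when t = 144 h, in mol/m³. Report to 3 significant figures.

0.0166 mol/m³

Total volume: dV/dt = Q_in − Q_out = 0.16400 m³/h, so V(t) = 13.6 + 0.16400 t and V(144) = 37.216 m³.
Species balance (pure solvent in): dm/dt = −Q_out · m/V(t).
dm/m = −Q_out dt/(V₀ + 0.16400 t); integrating gives ln(m/m₀) = −(Q_out/(Q_in−Q_out)) ln(V/V₀).
m = m₀ (V₀/V)^(Q_out/(Q_in−Q_out)) = 52.1 × (13.6/37.216)^(4.4024) = 0.61963 mol.
C = m/V = 0.61963/37.216 = 0.016650 mol/m³.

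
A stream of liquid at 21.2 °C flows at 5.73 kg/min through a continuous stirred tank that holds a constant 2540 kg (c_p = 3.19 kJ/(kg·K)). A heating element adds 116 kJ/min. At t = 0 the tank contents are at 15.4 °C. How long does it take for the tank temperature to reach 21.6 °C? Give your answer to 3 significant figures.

317 min

M c_p dT/dt = ṁ c_p (T_in − T) + Q̇.
τ = M/ṁ = 443.28 min; T_ss = T_in + Q̇/(ṁ c_p) = 27.546 °C.
T(t) = T_ss + (T₀ − T_ss) e^(−t/τ). Set T = 21.6:
e^(−t/τ) = (21.6 − 27.546)/(15.4 − 27.546) = 0.48955
t = −443.28 · ln(0.48955) = 316.62 min.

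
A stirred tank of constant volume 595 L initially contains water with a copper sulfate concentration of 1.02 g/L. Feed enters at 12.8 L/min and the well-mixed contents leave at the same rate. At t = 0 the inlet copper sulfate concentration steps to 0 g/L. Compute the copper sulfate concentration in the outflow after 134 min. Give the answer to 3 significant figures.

Accumulation = in − out for the solute gives V dC/dt = Q(C_in − C).
Rewrite as dC/dt + C/τ = C_in/τ, τ = V/Q = 46.484 min.
C approaches C_in exponentially: C(t) = C_in + (C₀ − C_in) e^(−t/τ).
C(134) = 0 + (1.02 − 0)·e^(−134/46.484) = 0 + (1.0200)·0.055984 = 0.057104 g/L.

0.0571 g/L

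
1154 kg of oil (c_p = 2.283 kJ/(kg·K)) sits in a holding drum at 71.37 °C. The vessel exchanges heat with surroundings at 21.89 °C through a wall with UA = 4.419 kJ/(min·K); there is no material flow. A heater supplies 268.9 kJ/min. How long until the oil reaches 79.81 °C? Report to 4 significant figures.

808.3 min

Lumped-capacitance energy balance: M c_p dT/dt = UA(T_amb − T) + Q̇.
τ = M c_p/UA = 596.194 min; T_ss = T_amb + Q̇/UA = 21.89 + 268.9/4.419 = 82.7409 °C.
T(t) = T_ss + (T₀ − T_ss)e^(−t/τ); set T = 79.81:
t = −τ ln[(T − T_ss)/(T₀ − T_ss)] = −596.194 · ln(0.257753) = 808.293 min.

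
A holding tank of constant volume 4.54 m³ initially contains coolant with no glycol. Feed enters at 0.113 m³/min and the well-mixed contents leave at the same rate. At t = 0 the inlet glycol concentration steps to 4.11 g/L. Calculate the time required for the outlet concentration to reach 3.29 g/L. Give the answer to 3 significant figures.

64.8 min

Species balance: V dC/dt = Q(C_in − C) ⇒ τ = V/Q = 40.177 min.
C(t) = C_in + (C₀ − C_in) e^(−t/τ). Set C = 3.29 and solve for t:
e^(−t/τ) = (C − C_in)/(C₀ − C_in) = (3.29 − 4.11)/(0 − 4.11) = 0.19951
t = −τ ln(…) = 40.177 × 1.6119 = 64.760 min.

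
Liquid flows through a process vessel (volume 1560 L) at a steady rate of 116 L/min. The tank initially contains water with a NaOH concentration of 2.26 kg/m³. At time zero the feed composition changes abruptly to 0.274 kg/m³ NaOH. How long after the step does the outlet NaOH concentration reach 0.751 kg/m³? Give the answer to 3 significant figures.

Species balance: V dC/dt = Q(C_in − C) ⇒ τ = V/Q = 13.448 min.
C(t) = C_in + (C₀ − C_in) e^(−t/τ). Set C = 0.751 and solve for t:
e^(−t/τ) = (C − C_in)/(C₀ − C_in) = (0.751 − 0.274)/(2.26 − 0.274) = 0.24018
t = −τ ln(…) = 13.448 × 1.4264 = 19.182 min.

19.2 min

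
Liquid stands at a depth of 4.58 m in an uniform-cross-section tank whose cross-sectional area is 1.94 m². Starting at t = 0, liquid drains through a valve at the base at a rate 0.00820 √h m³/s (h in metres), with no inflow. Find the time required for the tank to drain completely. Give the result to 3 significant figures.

1010 s

With no inflow, A dh/dt = −0.00820 √h.
This is separable: 2 d(√h)/dt = −0.00820/A, so √h = √h₀ − (0.00820/(2A)) t.
Tank is empty when √h = 0: t_empty = 2A√h₀/0.00820.
t_empty = 2·1.94·√4.58/0.00820 = 3.8800·2.1401/0.00820 = 1012.6 s.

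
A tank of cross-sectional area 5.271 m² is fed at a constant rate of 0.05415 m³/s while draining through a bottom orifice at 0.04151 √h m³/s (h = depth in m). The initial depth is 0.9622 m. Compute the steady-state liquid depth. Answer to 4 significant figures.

1.702 m

Level balance: A dh/dt = 0.05415 − 0.04151 √h. Setting dh/dt = 0:
Q_in = 0.04151 √h_ss ⇒ √h_ss = 0.05415/0.04151 = 1.30450.
h_ss = 1.30450² = 1.70173 m. (Since h₀ = 0.9622 m < h_ss, the level will rise toward this value.)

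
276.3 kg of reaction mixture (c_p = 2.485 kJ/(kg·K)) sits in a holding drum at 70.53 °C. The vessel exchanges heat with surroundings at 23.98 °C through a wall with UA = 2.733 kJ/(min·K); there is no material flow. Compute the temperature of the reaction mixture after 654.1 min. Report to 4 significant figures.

27.42 °C

M c_p dT/dt = −UA(T − T_amb).
dT/dt = (T_ss − T)/τ with T_ss = T_amb = 23.9800 °C, τ = M c_p/UA = 276.3·2.485/2.733 = 251.228 min.
This is linear first-order; T(t) = T_ss + (T₀ − T_ss) e^(−t/τ).
T(654.1) = 23.9800 + (46.5500)·0.0740057 = 27.4250 °C.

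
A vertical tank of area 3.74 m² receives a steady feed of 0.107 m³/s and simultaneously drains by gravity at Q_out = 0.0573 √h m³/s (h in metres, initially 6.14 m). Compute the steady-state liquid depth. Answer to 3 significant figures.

Mass balance (ρ constant): A dh/dt = Q_in − 0.0573 √h. At steady state dh/dt = 0:
Q_in = 0.0573 √h_ss ⇒ √h_ss = 0.107/0.0573 = 1.8674.
h_ss = 1.8674² = 3.4871 m. (Since h₀ = 6.14 m > h_ss, the level will fall toward this value.)

3.49 m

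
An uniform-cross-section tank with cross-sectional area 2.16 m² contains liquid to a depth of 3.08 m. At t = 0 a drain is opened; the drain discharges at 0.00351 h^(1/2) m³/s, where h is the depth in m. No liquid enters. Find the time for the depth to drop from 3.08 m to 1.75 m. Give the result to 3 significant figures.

Unsteady balance on liquid volume: A dh/dt = −0.00351 √h.
∫ h^(−1/2) dh = −(0.00351/A) ∫ dt, giving 2√h = 2√h₀ − (0.00351/A) t.
t = 2A(√h₀ − √h)/0.00351 = 2·2.16·(√3.08 − √1.75)/0.00351
  = 4.3200 × (1.7550 − 1.3229) / 0.00351 = 531.84 s.

532 s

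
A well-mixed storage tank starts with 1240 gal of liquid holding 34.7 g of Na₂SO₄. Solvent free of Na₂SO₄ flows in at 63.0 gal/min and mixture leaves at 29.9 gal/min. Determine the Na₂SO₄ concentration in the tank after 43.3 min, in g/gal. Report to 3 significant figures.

Total volume: dV/dt = Q_in − Q_out = 33.100 gal/min, so V(t) = 1240 + 33.100 t and V(43.3) = 2673.2 gal.
No Na₂SO₄ enters, so dm/dt = −Q_out · (m/V).
dm/m = −Q_out dt/(V₀ + 33.100 t); integrating gives ln(m/m₀) = −(Q_out/(Q_in−Q_out)) ln(V/V₀).
m = m₀ (V₀/V)^(Q_out/(Q_in−Q_out)) = 34.7 × (1240/2673.2)^(0.90332) = 17.337 g.
C = m/V = 17.337/2673.2 = 0.0064853 g/gal.

0.00649 g/gal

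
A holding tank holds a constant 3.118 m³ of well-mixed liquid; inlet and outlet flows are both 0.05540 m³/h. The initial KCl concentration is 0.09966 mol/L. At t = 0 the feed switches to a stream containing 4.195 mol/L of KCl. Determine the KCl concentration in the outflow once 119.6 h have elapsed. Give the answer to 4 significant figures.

3.706 mol/L

Accumulation = in − out for the solute gives V dC/dt = Q(C_in − C).
Rewrite as dC/dt + C/τ = C_in/τ, τ = V/Q = 56.2816 h.
C approaches C_in exponentially: C(t) = C_in + (C₀ − C_in) e^(−t/τ).
C(119.6) = 4.195 + (0.09966 − 4.195)·e^(−119.6/56.2816) = 4.195 + (-4.09534)·0.119430 = 3.70590 mol/L.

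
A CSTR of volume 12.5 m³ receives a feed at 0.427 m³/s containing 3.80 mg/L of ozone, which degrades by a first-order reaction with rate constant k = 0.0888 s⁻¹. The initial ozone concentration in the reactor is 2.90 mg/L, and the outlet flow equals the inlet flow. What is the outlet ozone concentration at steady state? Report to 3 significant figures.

V dC/dt = Q(C_in − C) − k V C.
Steady state (dC/dt = 0): C_ss = Q C_in/(Q + kV) = C_in/(1 + kV/Q).
C_ss = 0.427·3.80/(0.427 + 0.0888·12.5) = 1.6226/1.5370 = 1.0557 mg/L.

1.06 mg/L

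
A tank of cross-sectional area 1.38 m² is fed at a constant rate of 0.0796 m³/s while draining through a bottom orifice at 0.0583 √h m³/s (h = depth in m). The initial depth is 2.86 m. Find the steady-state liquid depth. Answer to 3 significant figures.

Unsteady balance on liquid volume: A dh/dt = Q_in − 0.0583 √h. At steady state dh/dt = 0:
Q_in = 0.0583 √h_ss ⇒ √h_ss = 0.0796/0.0583 = 1.3654.
h_ss = 1.3654² = 1.8642 m. (Since h₀ = 2.86 m > h_ss, the level will fall toward this value.)

1.86 m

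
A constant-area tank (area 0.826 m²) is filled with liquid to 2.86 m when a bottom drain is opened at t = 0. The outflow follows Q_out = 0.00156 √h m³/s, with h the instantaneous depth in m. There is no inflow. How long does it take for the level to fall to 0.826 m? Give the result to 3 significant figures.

828 s

Unsteady balance on liquid volume: A dh/dt = −0.00156 √h.
Separate and integrate: 2(√h − √h₀) = −(0.00156/A) t.
t = 2A(√h₀ − √h)/0.00156 = 2·0.826·(√2.86 − √0.826)/0.00156
  = 1.6520 × (1.6912 − 0.90885) / 0.00156 = 828.44 s.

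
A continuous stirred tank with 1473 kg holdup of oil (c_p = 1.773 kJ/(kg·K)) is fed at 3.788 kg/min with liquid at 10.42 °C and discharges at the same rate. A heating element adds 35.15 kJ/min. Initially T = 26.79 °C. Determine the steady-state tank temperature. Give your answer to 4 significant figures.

M c_p dT/dt = ṁ c_p (T_in − T) + Q̇.
At steady state dT/dt = 0 ⇒ T_ss = T_in + Q̇/(ṁ c_p) = 10.42 + 35.15/(3.788·1.773) = 15.6537 °C.

15.65 °C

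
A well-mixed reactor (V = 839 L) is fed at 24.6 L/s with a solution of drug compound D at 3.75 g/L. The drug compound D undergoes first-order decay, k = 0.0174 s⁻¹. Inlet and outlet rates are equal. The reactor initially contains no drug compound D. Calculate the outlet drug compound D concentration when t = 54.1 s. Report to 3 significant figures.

Species balance: V dC/dt = Q C_in − Q C − k V C.
dC/dt = (Q/V) C_in − (Q/V + k) C; effective rate a = Q/V + k = 0.029321 + 0.0174 = 0.046721 s⁻¹.
C_ss = Q C_in/(Q + kV) = 2.3534 g/L; C(t) = C_ss + (C₀ − C_ss) e^(−a t).
C(54.1) = 2.3534 + (-2.3534)·e^(−0.046721·54.1) = 2.3534 + (-2.3534)·0.079852 = 2.1655 g/L.

2.17 g/L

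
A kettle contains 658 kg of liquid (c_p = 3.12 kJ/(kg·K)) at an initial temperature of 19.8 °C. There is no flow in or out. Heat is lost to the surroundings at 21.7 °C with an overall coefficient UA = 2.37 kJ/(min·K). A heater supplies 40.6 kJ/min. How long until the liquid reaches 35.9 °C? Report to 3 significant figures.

1620 min

M c_p dT/dt = −UA(T − T_amb) + Q̇.
τ = M c_p/UA = 866.23 min; T_ss = T_amb + Q̇/UA = 21.7 + 40.6/2.37 = 38.831 °C.
T(t) = T_ss + (T₀ − T_ss)e^(−t/τ); set T = 35.9:
t = −τ ln[(T − T_ss)/(T₀ − T_ss)] = −866.23 · ln(0.15400) = 1620.5 min.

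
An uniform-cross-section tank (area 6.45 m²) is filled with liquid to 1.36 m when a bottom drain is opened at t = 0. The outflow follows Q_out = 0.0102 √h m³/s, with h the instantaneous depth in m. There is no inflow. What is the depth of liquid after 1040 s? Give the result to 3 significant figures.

0.118 m

With no inflow, A dh/dt = −0.0102 √h.
This is separable: 2 d(√h)/dt = −0.0102/A, so √h = √h₀ − (0.0102/(2A)) t.
√h = √1.36 − 0.0102·1040/(2·6.45) = 1.1662 − 0.82233 = 0.34386.
h = 0.34386² = 0.11824 m.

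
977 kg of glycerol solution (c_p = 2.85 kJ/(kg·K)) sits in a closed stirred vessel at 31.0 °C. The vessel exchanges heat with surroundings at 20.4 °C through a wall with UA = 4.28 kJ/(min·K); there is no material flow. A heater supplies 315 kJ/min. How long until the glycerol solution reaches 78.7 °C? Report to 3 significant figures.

921 min

Unsteady energy balance on the tank contents: M c_p dT/dt = −UA(T − T_amb) + Q̇.
τ = M c_p/UA = 650.57 min; T_ss = T_amb + Q̇/UA = 20.4 + 315/4.28 = 93.998 °C.
T(t) = T_ss + (T₀ − T_ss)e^(−t/τ); set T = 78.7:
t = −τ ln[(T − T_ss)/(T₀ − T_ss)] = −650.57 · ln(0.24283) = 920.80 min.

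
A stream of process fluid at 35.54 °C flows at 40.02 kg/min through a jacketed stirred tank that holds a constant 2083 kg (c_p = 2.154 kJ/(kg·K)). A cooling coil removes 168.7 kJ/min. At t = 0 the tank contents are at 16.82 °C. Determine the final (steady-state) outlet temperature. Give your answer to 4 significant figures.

M c_p dT/dt = ṁ c_p (T_in − T) − Q̇.
At steady state dT/dt = 0 ⇒ T_ss = T_in − Q̇/(ṁ c_p) = 35.54 − 168.7/(40.02·2.154) = 33.5830 °C.

33.58 °C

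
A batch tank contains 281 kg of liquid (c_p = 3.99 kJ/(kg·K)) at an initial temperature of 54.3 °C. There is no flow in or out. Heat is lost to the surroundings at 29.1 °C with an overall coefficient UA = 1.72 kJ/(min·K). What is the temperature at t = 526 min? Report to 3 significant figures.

Heat balance on the well-mixed liquid: M c_p dT/dt = −UA(T − T_amb).
dT/dt = (T_ss − T)/τ with T_ss = T_amb = 29.100 °C, τ = M c_p/UA = 281·3.99/1.72 = 651.85 min.
Solution: T(t) = T_ss + (T₀ − T_ss) e^(−t/τ).
T(526) = 29.100 + (25.200)·0.44623 = 40.345 °C.

40.3 °C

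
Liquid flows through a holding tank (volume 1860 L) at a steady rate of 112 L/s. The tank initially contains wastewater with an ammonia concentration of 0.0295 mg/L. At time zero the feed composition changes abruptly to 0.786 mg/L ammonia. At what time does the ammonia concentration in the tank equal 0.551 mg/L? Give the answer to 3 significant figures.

19.4 s

Accumulation = in − out for the solute gives V dC/dt = Q(C_in − C), so τ = V/Q = 16.607 s.
C(t) = C_in + (C₀ − C_in) e^(−t/τ). Set C = 0.551 and solve for t:
e^(−t/τ) = (C − C_in)/(C₀ − C_in) = (0.551 − 0.786)/(0.0295 − 0.786) = 0.31064
t = −τ ln(…) = 16.607 × 1.1691 = 19.416 s.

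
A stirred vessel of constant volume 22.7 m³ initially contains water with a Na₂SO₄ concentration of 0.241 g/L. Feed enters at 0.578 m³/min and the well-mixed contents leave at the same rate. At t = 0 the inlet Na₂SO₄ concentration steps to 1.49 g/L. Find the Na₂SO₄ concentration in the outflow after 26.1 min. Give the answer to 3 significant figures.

0.847 g/L

Accumulation = in − out for the solute gives V dC/dt = Q(C_in − C).
So dC/dt = (C_in − C)/τ with τ = V/Q = 22.7/0.578 = 39.273 min.
C approaches C_in exponentially: C(t) = C_in + (C₀ − C_in) e^(−t/τ).
C(26.1) = 1.49 + (0.241 − 1.49)·e^(−26.1/39.273) = 1.49 + (-1.2490)·0.51449 = 0.84740 g/L.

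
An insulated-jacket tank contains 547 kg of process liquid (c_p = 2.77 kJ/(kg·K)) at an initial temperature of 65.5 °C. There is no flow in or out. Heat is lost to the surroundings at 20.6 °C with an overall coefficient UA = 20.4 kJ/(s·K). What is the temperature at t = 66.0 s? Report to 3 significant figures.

39.1 °C

First-law balance (no shaft work): M c_p dT/dt = −UA(T − T_amb).
dT/dt = (T_ss − T)/τ with T_ss = T_amb = 20.600 °C, τ = M c_p/UA = 547·2.77/20.4 = 74.274 s.
Integrating: T(t) = T_ss + (T₀ − T_ss) e^(−t/τ).
T(66.0) = 20.600 + (44.900)·0.41123 = 39.064 °C.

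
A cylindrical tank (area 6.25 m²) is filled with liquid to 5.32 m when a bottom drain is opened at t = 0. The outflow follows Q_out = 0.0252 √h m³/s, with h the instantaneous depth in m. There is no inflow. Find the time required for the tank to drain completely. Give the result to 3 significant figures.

With no inflow, A dh/dt = −0.0252 √h.
This is separable: 2 d(√h)/dt = −0.0252/A, so √h = √h₀ − (0.0252/(2A)) t.
Tank is empty when √h = 0: t_empty = 2A√h₀/0.0252.
t_empty = 2·6.25·√5.32/0.0252 = 12.500·2.3065/0.0252 = 1144.1 s.

1140 s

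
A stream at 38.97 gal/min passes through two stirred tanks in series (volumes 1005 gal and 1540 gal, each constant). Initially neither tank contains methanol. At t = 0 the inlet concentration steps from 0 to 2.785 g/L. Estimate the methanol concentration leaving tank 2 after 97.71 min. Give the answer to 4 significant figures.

Species balance on tank i: dCᵢ/dt = (Cᵢ₋₁ − Cᵢ)/τᵢ with τᵢ = Vᵢ/Q.
τ₁ = 1005/38.97 = 25.7891 min; τ₂ = 1540/38.97 = 39.5176 min.
Solving the cascade with C₁(0)=C₂(0)=0 gives C₂(t) = C_in[1 − (τ₁ e^(−t/τ₁) − τ₂ e^(−t/τ₂))/(τ₁ − τ₂)].
At t = 97.71: e^(−t/τ₁) = 0.0226224, e^(−t/τ₂) = 0.0843677.
C₂ = 2.785·[1 − (25.7891·0.0226224 − 39.5176·0.0843677)/(-13.7285)] = 2.785·0.799643 = 2.22701 g/L.

2.227 g/L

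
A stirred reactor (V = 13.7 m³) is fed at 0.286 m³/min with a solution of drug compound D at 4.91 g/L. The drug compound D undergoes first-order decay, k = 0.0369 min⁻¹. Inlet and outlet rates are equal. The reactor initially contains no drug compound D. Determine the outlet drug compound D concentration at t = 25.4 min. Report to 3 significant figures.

1.37 g/L

Accumulation = in − out − consumed: V dC/dt = Q C_in − Q C − k V C.
dC/dt = (Q/V) C_in − (Q/V + k) C; effective rate a = Q/V + k = 0.020876 + 0.0369 = 0.057776 min⁻¹.
C_ss = Q C_in/(Q + kV) = 1.7741 g/L; C(t) = C_ss + (C₀ − C_ss) e^(−a t).
C(25.4) = 1.7741 + (-1.7741)·e^(−0.057776·25.4) = 1.7741 + (-1.7741)·0.23050 = 1.3652 g/L.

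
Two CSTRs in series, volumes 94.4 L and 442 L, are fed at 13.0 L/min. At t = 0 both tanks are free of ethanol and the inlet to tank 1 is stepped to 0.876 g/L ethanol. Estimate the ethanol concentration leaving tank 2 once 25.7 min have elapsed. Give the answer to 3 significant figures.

Each tank obeys Vᵢ dCᵢ/dt = Q(Cᵢ₋₁ − Cᵢ), so τᵢ = Vᵢ/Q.
τ₁ = 94.4/13.0 = 7.2615 min; τ₂ = 442/13.0 = 34.000 min.
Solving the cascade with C₁(0)=C₂(0)=0 gives C₂(t) = C_in[1 − (τ₁ e^(−t/τ₁) − τ₂ e^(−t/τ₂))/(τ₁ − τ₂)].
At t = 25.7: e^(−t/τ₁) = 0.029037, e^(−t/τ₂) = 0.46960.
C₂ = 0.876·[1 − (7.2615·0.029037 − 34.000·0.46960)/(-26.738)] = 0.876·0.41076 = 0.35982 g/L.

0.360 g/L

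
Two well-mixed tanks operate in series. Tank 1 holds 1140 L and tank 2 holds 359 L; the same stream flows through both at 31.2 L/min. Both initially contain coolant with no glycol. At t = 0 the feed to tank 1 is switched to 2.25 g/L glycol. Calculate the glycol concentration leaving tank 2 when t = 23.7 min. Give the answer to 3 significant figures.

Each tank obeys Vᵢ dCᵢ/dt = Q(Cᵢ₋₁ − Cᵢ), so τᵢ = Vᵢ/Q.
τ₁ = 1140/31.2 = 36.538 min; τ₂ = 359/31.2 = 11.506 min.
Tank 1: C₁ = C_in(1 − e^(−t/τ₁)). Tank 2 (τ₁ ≠ τ₂): C₂ = C_in[1 − (τ₁ e^(−t/τ₁) − τ₂ e^(−t/τ₂))/(τ₁ − τ₂)].
At t = 23.7: e^(−t/τ₁) = 0.52276, e^(−t/τ₂) = 0.12749.
C₂ = 2.25·[1 − (36.538·0.52276 − 11.506·0.12749)/(25.032)] = 2.25·0.29555 = 0.66498 g/L.

0.665 g/L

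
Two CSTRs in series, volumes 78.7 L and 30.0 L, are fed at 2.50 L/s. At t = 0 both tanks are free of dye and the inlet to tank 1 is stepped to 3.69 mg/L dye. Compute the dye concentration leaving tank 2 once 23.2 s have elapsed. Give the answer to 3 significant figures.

1.17 mg/L

Each tank obeys Vᵢ dCᵢ/dt = Q(Cᵢ₋₁ − Cᵢ), so τᵢ = Vᵢ/Q.
τ₁ = 78.7/2.50 = 31.480 s; τ₂ = 30.0/2.50 = 12.000 s.
Solving the cascade with C₁(0)=C₂(0)=0 gives C₂(t) = C_in[1 − (τ₁ e^(−t/τ₁) − τ₂ e^(−t/τ₂))/(τ₁ − τ₂)].
At t = 23.2: e^(−t/τ₁) = 0.47856, e^(−t/τ₂) = 0.14467.
C₂ = 3.69·[1 − (31.480·0.47856 − 12.000·0.14467)/(19.480)] = 3.69·0.31576 = 1.1651 mg/L.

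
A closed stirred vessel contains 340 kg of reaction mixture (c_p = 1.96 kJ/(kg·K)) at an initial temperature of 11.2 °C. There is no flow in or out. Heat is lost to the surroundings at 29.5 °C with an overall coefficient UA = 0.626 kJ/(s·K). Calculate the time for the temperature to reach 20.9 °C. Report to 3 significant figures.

M c_p dT/dt = −UA(T − T_amb).
τ = M c_p/UA = 1064.5 s; T_ss = T_amb = 29.500 °C.
T(t) = T_ss + (T₀ − T_ss)e^(−t/τ); set T = 20.9:
t = −τ ln[(T − T_ss)/(T₀ − T_ss)] = −1064.5 · ln(0.46995) = 803.87 s.

804 s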